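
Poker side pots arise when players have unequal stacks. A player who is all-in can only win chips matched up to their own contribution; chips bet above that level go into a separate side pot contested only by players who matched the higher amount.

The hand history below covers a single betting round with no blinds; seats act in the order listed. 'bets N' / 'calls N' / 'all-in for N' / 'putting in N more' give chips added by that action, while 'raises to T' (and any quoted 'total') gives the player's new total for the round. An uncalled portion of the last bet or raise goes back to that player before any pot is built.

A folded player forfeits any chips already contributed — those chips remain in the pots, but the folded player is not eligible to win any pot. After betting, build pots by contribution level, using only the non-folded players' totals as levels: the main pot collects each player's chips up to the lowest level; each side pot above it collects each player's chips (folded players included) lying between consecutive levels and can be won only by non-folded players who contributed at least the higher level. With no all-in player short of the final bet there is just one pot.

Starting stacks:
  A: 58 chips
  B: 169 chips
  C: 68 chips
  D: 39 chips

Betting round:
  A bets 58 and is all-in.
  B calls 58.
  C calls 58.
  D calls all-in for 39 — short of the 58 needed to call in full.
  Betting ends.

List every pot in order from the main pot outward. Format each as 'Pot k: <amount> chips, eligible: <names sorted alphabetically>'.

Contributions: A=58, B=58, C=58, D=39
Pot levels (distinct totals of non-folded players): 39, 58
Layer 1-39: 39 each from A, B, C, D = 39*4 = 156 chips; eligible A, B, C, D
Layer 40-58: 19 each from A, B, C = 19*3 = 57 chips; eligible A, B, C

Pot 1: 156 chips, eligible: A, B, C, D
Pot 2: 57 chips, eligible: A, B, C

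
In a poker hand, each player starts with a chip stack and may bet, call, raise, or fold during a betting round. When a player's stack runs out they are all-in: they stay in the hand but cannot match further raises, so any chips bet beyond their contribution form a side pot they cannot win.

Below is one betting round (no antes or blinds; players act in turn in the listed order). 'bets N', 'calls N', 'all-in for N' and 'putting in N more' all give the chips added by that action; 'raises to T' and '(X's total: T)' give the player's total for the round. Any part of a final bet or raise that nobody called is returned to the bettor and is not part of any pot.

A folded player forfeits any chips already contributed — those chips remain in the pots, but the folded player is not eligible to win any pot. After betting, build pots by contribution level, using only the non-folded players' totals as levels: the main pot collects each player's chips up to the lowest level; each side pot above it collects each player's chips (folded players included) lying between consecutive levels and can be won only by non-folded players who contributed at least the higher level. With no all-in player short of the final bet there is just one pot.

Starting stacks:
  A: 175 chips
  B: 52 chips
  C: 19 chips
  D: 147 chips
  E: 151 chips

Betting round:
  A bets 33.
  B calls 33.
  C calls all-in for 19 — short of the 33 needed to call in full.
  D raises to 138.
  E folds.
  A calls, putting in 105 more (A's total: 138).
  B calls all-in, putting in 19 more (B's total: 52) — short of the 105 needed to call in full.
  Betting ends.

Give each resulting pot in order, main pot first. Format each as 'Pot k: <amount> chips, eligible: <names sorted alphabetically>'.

Pot 1: 76 chips, eligible: A, B, C, D
Pot 2: 99 chips, eligible: A, B, D
Pot 3: 172 chips, eligible: A, D

Derivation:
Contributions: A=138, B=52, C=19, D=138
Folded: E
Pot levels (distinct totals of non-folded players): 19, 52, 138
Layer 1-19: 19 each from A, B, C, D = 19*4 = 76 chips; eligible A, B, C, D
Layer 20-52: 33 each from A, B, D = 33*3 = 99 chips; eligible A, B, D
Layer 53-138: 86 each from A, D = 86*2 = 172 chips; eligible A, D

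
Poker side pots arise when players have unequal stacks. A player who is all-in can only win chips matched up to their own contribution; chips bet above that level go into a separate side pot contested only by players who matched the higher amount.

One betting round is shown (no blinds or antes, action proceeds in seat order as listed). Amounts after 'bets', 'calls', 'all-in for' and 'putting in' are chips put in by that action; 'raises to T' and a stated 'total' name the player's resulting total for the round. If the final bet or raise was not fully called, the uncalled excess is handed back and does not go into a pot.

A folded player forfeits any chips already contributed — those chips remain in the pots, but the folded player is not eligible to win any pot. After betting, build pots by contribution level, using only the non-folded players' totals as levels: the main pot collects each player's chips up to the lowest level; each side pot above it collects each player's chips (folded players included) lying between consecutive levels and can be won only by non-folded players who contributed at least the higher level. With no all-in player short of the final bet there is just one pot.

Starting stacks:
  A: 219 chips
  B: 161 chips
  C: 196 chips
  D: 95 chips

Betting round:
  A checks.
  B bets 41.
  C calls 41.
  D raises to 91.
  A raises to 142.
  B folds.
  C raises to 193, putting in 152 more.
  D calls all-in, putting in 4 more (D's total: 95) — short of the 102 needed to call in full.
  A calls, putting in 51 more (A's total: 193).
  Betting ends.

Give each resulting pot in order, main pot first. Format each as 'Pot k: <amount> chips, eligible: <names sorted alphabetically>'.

Contributions: A=193, B=41, C=193, D=95
Folded: B
Pot levels (distinct totals of non-folded players): 95, 193
Layer 1-95: A 95 + B 41 + C 95 + D 95 = 326 chips; eligible A, C, D
Layer 96-193: 98 each from A, C = 98*2 = 196 chips; eligible A, C

Pot 1: 326 chips, eligible: A, C, D
Pot 2: 196 chips, eligible: A, C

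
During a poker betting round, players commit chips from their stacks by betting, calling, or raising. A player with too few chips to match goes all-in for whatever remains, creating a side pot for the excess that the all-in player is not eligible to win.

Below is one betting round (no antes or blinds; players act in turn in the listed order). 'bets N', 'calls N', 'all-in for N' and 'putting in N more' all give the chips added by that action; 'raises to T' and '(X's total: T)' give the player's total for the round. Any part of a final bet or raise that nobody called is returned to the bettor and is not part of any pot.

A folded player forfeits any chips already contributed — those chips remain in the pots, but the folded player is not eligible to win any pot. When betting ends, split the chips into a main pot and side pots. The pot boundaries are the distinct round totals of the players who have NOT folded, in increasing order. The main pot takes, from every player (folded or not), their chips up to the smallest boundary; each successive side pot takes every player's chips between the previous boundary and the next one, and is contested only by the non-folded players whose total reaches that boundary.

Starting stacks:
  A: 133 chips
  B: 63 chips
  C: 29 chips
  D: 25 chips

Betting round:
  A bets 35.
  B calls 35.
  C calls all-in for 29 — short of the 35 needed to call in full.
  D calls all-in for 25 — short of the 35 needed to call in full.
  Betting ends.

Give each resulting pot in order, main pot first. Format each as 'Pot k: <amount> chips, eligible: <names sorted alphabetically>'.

Contributions: A=35, B=35, C=29, D=25
Pot levels (distinct totals of non-folded players): 25, 29, 35
Layer 1-25: 25 each from A, B, C, D = 25*4 = 100 chips; eligible A, B, C, D
Layer 26-29: 4 each from A, B, C = 4*3 = 12 chips; eligible A, B, C
Layer 30-35: 6 each from A, B = 6*2 = 12 chips; eligible A, B

Pot 1: 100 chips, eligible: A, B, C, D
Pot 2: 12 chips, eligible: A, B, C
Pot 3: 12 chips, eligible: A, B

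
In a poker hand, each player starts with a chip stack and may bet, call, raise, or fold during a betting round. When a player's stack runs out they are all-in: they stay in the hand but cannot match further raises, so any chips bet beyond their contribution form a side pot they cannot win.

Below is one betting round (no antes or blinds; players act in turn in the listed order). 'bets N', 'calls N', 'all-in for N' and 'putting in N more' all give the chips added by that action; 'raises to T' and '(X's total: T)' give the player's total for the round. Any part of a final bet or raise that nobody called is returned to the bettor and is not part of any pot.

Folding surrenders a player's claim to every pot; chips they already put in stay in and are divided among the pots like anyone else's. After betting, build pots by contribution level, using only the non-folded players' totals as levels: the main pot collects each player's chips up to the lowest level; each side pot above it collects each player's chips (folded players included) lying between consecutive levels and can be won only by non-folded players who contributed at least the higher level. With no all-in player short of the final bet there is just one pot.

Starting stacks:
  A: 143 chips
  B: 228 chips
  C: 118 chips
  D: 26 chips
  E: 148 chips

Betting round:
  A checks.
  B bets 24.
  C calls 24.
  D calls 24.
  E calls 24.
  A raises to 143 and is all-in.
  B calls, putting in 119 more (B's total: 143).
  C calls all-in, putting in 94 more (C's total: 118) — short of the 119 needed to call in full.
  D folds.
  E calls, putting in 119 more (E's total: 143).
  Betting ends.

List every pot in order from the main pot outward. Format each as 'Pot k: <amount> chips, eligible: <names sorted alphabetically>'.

Contributions: A=143, B=143, C=118, D=24, E=143
Folded: D
Pot levels (distinct totals of non-folded players): 118, 143
Layer 1-118: A 118 + B 118 + C 118 + D 24 + E 118 = 496 chips; eligible A, B, C, E
Layer 119-143: 25 each from A, B, E = 25*3 = 75 chips; eligible A, B, E

Pot 1: 496 chips, eligible: A, B, C, E
Pot 2: 75 chips, eligible: A, B, E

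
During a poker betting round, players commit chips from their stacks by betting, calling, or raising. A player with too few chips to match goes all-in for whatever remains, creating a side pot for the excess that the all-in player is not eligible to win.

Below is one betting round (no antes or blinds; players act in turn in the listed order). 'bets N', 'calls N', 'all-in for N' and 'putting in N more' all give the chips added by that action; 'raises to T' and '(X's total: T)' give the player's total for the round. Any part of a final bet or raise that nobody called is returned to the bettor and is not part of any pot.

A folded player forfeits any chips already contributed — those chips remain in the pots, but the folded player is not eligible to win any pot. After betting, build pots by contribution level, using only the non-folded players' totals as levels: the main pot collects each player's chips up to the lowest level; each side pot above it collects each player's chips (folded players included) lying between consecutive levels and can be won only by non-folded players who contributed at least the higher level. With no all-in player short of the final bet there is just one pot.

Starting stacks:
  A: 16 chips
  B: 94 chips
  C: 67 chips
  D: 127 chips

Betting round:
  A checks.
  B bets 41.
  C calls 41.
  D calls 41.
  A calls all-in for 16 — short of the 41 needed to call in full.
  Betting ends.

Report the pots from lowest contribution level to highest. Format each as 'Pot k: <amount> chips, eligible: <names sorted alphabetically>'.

Contributions: A=16, B=41, C=41, D=41
Pot levels (distinct totals of non-folded players): 16, 41
Layer 1-16: 16 each from A, B, C, D = 16*4 = 64 chips; eligible A, B, C, D
Layer 17-41: 25 each from B, C, D = 25*3 = 75 chips; eligible B, C, D

Pot 1: 64 chips, eligible: A, B, C, D
Pot 2: 75 chips, eligible: B, C, D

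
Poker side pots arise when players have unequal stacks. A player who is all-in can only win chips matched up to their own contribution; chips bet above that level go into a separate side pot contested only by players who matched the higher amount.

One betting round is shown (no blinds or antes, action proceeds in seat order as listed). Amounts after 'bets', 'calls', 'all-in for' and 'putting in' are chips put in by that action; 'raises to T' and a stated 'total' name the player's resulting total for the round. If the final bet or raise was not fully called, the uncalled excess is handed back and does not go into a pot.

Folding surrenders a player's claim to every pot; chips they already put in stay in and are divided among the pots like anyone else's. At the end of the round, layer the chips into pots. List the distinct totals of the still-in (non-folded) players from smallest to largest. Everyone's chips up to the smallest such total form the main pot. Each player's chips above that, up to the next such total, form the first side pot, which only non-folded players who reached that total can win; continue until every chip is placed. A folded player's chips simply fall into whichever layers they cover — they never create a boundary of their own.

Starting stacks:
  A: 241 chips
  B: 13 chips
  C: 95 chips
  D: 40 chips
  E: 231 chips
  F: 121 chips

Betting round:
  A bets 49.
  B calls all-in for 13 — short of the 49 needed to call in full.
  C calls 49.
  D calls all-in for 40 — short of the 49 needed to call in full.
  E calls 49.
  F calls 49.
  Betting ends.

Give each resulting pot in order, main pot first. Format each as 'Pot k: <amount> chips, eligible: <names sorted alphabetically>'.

Pot 1: 78 chips, eligible: A, B, C, D, E, F
Pot 2: 135 chips, eligible: A, C, D, E, F
Pot 3: 36 chips, eligible: A, C, E, F

Derivation:
Contributions: A=49, B=13, C=49, D=40, E=49, F=49
Pot levels (distinct totals of non-folded players): 13, 40, 49
Layer 1-13: 13 each from A, B, C, D, E, F = 13*6 = 78 chips; eligible A, B, C, D, E, F
Layer 14-40: 27 each from A, C, D, E, F = 27*5 = 135 chips; eligible A, C, D, E, F
Layer 41-49: 9 each from A, C, E, F = 9*4 = 36 chips; eligible A, C, E, F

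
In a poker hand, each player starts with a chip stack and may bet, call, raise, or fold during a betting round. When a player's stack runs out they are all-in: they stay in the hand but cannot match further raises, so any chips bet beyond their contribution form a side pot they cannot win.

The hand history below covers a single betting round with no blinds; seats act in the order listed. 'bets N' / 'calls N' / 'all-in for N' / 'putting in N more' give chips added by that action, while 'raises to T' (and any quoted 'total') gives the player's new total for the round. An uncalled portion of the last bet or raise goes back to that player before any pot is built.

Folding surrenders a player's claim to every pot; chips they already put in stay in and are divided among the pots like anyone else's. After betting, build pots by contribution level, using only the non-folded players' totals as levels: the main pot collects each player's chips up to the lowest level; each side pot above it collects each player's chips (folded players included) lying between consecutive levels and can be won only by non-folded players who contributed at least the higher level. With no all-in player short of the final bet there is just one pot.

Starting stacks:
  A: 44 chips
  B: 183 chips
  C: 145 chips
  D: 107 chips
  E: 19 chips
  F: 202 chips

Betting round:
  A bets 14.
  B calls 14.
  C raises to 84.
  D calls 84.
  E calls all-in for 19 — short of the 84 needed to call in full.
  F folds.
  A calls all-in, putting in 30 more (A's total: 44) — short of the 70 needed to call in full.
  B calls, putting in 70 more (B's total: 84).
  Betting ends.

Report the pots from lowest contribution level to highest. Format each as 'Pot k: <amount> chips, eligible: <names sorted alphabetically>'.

Contributions: A=44, B=84, C=84, D=84, E=19
Folded: F
Pot levels (distinct totals of non-folded players): 19, 44, 84
Layer 1-19: 19 each from A, B, C, D, E = 19*5 = 95 chips; eligible A, B, C, D, E
Layer 20-44: 25 each from A, B, C, D = 25*4 = 100 chips; eligible A, B, C, D
Layer 45-84: 40 each from B, C, D = 40*3 = 120 chips; eligible B, C, D

Pot 1: 95 chips, eligible: A, B, C, D, E
Pot 2: 100 chips, eligible: A, B, C, D
Pot 3: 120 chips, eligible: B, C, D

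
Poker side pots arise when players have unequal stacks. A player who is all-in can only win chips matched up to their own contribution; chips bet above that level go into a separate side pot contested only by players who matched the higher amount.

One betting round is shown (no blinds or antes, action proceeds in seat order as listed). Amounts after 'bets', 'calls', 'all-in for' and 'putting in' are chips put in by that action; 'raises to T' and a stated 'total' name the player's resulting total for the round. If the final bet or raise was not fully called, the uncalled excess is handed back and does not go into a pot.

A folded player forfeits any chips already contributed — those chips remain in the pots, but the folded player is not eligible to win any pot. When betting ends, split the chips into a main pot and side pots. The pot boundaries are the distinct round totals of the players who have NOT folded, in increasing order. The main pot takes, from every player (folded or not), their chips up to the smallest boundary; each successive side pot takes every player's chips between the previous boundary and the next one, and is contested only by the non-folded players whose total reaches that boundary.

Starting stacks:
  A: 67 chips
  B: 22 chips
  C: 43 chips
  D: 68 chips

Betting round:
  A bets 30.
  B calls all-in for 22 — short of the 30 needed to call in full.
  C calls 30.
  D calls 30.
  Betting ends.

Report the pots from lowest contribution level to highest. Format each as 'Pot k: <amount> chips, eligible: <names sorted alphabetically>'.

Contributions: A=30, B=22, C=30, D=30
Pot levels (distinct totals of non-folded players): 22, 30
Layer 1-22: 22 each from A, B, C, D = 22*4 = 88 chips; eligible A, B, C, D
Layer 23-30: 8 each from A, C, D = 8*3 = 24 chips; eligible A, C, D

Pot 1: 88 chips, eligible: A, B, C, D
Pot 2: 24 chips, eligible: A, C, D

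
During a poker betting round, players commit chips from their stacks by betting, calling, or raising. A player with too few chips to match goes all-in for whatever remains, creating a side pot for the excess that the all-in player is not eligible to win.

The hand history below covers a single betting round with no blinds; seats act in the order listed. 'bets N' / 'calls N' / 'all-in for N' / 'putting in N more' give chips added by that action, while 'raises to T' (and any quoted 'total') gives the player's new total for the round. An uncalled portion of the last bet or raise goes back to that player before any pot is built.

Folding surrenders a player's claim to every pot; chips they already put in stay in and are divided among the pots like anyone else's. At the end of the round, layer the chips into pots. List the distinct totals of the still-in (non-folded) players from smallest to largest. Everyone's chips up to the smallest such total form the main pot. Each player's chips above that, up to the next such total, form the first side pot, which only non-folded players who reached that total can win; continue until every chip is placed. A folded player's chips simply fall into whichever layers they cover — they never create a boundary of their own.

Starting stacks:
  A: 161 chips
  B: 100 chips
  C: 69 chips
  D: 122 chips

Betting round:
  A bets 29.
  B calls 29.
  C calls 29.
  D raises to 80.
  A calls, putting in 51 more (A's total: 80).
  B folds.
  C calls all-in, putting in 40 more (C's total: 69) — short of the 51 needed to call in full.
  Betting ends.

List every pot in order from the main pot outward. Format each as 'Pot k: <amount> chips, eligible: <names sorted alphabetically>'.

Pot 1: 236 chips, eligible: A, C, D
Pot 2: 22 chips, eligible: A, D

Derivation:
Contributions: A=80, B=29, C=69, D=80
Folded: B
Pot levels (distinct totals of non-folded players): 69, 80
Layer 1-69: A 69 + B 29 + C 69 + D 69 = 236 chips; eligible A, C, D
Layer 70-80: 11 each from A, D = 11*2 = 22 chips; eligible A, D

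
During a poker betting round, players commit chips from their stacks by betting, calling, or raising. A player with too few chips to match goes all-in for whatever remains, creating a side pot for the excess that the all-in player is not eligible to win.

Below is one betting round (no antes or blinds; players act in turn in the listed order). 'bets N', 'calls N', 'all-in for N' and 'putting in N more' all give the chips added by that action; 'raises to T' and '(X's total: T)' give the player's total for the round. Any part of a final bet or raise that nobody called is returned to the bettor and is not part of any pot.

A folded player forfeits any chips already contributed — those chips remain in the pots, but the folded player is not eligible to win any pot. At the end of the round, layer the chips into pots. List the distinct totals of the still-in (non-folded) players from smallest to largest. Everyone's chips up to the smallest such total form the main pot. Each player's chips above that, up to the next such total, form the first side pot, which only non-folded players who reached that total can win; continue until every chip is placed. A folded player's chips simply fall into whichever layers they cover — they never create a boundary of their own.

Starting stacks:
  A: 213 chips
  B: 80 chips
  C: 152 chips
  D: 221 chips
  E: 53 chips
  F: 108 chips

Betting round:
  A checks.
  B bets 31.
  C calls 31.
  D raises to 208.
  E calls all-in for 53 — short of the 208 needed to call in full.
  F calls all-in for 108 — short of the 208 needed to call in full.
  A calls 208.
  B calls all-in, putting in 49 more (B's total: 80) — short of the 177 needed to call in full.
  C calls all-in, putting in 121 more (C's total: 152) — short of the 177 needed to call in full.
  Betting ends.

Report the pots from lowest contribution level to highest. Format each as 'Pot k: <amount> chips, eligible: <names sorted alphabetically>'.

Pot 1: 318 chips, eligible: A, B, C, D, E, F
Pot 2: 135 chips, eligible: A, B, C, D, F
Pot 3: 112 chips, eligible: A, C, D, F
Pot 4: 132 chips, eligible: A, C, D
Pot 5: 112 chips, eligible: A, D

Derivation:
Contributions: A=208, B=80, C=152, D=208, E=53, F=108
Pot levels (distinct totals of non-folded players): 53, 80, 108, 152, 208
Layer 1-53: 53 each from A, B, C, D, E, F = 53*6 = 318 chips; eligible A, B, C, D, E, F
Layer 54-80: 27 each from A, B, C, D, F = 27*5 = 135 chips; eligible A, B, C, D, F
Layer 81-108: 28 each from A, C, D, F = 28*4 = 112 chips; eligible A, C, D, F
Layer 109-152: 44 each from A, C, D = 44*3 = 132 chips; eligible A, C, D
Layer 153-208: 56 each from A, D = 56*2 = 112 chips; eligible A, D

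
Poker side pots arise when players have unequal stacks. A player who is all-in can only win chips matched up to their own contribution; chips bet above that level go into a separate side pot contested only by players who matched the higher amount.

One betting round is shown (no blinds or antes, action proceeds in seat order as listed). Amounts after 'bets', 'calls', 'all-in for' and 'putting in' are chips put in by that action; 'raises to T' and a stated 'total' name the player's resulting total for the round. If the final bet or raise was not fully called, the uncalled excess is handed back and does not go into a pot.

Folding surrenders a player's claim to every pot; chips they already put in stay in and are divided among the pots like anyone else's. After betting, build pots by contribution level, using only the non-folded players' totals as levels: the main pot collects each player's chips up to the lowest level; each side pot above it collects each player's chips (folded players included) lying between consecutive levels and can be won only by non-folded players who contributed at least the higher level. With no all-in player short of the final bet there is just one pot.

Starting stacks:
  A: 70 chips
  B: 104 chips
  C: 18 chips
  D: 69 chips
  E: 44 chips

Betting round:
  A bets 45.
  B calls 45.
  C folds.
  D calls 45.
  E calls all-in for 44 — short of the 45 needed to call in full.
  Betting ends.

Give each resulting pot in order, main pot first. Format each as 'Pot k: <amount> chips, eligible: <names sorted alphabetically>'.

Contributions: A=45, B=45, D=45, E=44
Folded: C
Pot levels (distinct totals of non-folded players): 44, 45
Layer 1-44: 44 each from A, B, D, E = 44*4 = 176 chips; eligible A, B, D, E
Layer 45-45: 1 each from A, B, D = 1*3 = 3 chips; eligible A, B, D

Pot 1: 176 chips, eligible: A, B, D, E
Pot 2: 3 chips, eligible: A, B, D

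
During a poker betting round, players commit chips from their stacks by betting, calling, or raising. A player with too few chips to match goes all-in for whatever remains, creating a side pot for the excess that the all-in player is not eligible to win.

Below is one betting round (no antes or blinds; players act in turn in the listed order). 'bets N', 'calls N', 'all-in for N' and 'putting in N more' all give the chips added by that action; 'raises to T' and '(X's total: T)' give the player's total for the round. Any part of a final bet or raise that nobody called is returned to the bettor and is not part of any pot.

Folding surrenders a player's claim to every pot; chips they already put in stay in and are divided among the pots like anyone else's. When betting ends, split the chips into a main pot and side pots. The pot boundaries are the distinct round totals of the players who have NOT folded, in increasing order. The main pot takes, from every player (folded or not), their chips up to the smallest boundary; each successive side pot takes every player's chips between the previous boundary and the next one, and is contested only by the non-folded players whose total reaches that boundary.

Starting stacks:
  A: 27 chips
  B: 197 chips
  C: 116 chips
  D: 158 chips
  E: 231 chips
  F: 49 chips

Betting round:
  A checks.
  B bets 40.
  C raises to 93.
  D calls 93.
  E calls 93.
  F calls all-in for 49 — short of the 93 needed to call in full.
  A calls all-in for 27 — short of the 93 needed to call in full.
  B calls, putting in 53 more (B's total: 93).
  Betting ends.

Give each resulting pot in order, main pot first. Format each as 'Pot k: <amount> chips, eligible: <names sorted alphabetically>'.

Pot 1: 162 chips, eligible: A, B, C, D, E, F
Pot 2: 110 chips, eligible: B, C, D, E, F
Pot 3: 176 chips, eligible: B, C, D, E

Derivation:
Contributions: A=27, B=93, C=93, D=93, E=93, F=49
Pot levels (distinct totals of non-folded players): 27, 49, 93
Layer 1-27: 27 each from A, B, C, D, E, F = 27*6 = 162 chips; eligible A, B, C, D, E, F
Layer 28-49: 22 each from B, C, D, E, F = 22*5 = 110 chips; eligible B, C, D, E, F
Layer 50-93: 44 each from B, C, D, E = 44*4 = 176 chips; eligible B, C, D, E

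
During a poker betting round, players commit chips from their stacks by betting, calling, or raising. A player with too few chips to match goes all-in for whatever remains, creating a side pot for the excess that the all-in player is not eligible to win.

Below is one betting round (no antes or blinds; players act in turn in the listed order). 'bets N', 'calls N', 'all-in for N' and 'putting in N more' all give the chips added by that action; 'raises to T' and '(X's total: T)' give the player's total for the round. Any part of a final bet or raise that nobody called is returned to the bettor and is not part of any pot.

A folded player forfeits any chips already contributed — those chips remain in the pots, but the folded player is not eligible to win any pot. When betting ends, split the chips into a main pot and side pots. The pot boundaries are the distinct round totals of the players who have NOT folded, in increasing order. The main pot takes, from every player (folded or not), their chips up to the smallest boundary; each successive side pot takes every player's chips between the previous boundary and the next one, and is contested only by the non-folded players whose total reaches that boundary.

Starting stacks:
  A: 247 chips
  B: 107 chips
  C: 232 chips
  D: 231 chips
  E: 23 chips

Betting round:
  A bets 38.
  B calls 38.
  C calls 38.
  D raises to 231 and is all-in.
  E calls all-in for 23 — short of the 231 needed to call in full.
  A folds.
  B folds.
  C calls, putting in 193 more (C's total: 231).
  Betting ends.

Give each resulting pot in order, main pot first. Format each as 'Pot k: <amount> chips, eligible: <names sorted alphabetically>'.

Pot 1: 115 chips, eligible: C, D, E
Pot 2: 446 chips, eligible: C, D

Derivation:
Contributions: A=38, B=38, C=231, D=231, E=23
Folded: A, B
Pot levels (distinct totals of non-folded players): 23, 231
Layer 1-23: 23 each from A, B, C, D, E = 23*5 = 115 chips; eligible C, D, E
Layer 24-231: A 15 + B 15 + C 208 + D 208 = 446 chips; eligible C, D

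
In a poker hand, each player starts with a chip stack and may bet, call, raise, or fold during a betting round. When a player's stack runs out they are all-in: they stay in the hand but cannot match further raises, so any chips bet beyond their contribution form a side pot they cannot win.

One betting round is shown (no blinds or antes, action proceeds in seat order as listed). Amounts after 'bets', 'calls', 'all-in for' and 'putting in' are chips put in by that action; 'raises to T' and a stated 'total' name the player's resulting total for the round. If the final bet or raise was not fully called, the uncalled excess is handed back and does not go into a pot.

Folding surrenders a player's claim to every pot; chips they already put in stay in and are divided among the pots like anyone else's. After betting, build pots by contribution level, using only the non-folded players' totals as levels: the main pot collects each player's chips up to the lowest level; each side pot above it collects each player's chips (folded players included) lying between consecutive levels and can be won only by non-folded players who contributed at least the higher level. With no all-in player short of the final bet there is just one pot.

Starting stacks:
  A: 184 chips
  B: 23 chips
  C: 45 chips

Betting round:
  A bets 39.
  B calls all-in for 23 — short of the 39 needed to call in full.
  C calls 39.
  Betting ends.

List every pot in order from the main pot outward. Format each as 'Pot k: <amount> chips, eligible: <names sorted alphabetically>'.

Pot 1: 69 chips, eligible: A, B, C
Pot 2: 32 chips, eligible: A, C

Derivation:
Contributions: A=39, B=23, C=39
Pot levels (distinct totals of non-folded players): 23, 39
Layer 1-23: 23 each from A, B, C = 23*3 = 69 chips; eligible A, B, C
Layer 24-39: 16 each from A, C = 16*2 = 32 chips; eligible A, C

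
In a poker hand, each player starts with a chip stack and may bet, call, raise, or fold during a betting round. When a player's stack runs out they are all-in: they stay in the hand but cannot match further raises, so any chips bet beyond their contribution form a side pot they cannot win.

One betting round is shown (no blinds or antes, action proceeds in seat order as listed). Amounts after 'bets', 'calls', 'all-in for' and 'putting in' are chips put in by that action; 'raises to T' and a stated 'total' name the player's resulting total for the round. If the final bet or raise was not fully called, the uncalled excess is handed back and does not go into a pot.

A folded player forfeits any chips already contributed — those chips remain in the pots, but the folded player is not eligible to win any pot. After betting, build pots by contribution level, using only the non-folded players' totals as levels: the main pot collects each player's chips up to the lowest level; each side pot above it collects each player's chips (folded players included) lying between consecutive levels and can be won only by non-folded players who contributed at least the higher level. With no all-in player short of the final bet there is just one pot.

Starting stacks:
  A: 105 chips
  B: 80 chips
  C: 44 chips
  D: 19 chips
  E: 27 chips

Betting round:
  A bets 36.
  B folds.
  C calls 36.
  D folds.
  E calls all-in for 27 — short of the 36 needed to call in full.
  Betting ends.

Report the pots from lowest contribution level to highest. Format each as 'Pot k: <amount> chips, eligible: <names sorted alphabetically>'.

Pot 1: 81 chips, eligible: A, C, E
Pot 2: 18 chips, eligible: A, C

Derivation:
Contributions: A=36, C=36, E=27
Folded: B, D
Pot levels (distinct totals of non-folded players): 27, 36
Layer 1-27: 27 each from A, C, E = 27*3 = 81 chips; eligible A, C, E
Layer 28-36: 9 each from A, C = 9*2 = 18 chips; eligible A, C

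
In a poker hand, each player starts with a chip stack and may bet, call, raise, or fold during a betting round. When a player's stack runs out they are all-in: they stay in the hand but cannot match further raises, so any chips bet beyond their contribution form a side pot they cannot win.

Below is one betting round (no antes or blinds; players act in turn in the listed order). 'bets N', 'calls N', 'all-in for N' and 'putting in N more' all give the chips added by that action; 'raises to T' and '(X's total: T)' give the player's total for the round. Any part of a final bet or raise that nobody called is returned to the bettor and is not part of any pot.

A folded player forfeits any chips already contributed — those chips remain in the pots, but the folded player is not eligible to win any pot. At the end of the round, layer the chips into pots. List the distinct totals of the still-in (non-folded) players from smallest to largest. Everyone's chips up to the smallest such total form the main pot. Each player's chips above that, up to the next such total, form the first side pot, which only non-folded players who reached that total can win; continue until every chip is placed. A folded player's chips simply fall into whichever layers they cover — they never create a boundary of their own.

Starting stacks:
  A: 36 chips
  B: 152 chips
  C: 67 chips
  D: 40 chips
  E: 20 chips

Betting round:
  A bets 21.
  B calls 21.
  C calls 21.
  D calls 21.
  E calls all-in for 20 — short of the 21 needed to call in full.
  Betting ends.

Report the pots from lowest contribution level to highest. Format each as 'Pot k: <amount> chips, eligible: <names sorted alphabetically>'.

Pot 1: 100 chips, eligible: A, B, C, D, E
Pot 2: 4 chips, eligible: A, B, C, D

Derivation:
Contributions: A=21, B=21, C=21, D=21, E=20
Pot levels (distinct totals of non-folded players): 20, 21
Layer 1-20: 20 each from A, B, C, D, E = 20*5 = 100 chips; eligible A, B, C, D, E
Layer 21-21: 1 each from A, B, C, D = 1*4 = 4 chips; eligible A, B, C, D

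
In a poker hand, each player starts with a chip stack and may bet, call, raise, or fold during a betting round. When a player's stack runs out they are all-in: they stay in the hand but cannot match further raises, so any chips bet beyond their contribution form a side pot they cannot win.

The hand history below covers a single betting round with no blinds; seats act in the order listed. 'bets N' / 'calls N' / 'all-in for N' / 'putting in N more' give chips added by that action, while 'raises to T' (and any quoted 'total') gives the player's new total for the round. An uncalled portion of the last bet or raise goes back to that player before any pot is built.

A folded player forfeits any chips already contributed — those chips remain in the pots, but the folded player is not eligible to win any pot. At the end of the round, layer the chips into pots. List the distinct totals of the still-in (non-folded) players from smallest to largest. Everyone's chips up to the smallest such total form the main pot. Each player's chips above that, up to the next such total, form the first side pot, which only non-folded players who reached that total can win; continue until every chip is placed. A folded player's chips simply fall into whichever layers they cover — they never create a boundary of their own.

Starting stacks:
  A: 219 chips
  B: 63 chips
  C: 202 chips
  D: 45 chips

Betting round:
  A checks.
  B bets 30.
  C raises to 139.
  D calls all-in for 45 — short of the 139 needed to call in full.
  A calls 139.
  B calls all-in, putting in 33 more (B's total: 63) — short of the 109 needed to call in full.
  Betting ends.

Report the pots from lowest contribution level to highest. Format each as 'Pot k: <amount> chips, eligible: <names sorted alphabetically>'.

Pot 1: 180 chips, eligible: A, B, C, D
Pot 2: 54 chips, eligible: A, B, C
Pot 3: 152 chips, eligible: A, C

Derivation:
Contributions: A=139, B=63, C=139, D=45
Pot levels (distinct totals of non-folded players): 45, 63, 139
Layer 1-45: 45 each from A, B, C, D = 45*4 = 180 chips; eligible A, B, C, D
Layer 46-63: 18 each from A, B, C = 18*3 = 54 chips; eligible A, B, C
Layer 64-139: 76 each from A, C = 76*2 = 152 chips; eligible A, C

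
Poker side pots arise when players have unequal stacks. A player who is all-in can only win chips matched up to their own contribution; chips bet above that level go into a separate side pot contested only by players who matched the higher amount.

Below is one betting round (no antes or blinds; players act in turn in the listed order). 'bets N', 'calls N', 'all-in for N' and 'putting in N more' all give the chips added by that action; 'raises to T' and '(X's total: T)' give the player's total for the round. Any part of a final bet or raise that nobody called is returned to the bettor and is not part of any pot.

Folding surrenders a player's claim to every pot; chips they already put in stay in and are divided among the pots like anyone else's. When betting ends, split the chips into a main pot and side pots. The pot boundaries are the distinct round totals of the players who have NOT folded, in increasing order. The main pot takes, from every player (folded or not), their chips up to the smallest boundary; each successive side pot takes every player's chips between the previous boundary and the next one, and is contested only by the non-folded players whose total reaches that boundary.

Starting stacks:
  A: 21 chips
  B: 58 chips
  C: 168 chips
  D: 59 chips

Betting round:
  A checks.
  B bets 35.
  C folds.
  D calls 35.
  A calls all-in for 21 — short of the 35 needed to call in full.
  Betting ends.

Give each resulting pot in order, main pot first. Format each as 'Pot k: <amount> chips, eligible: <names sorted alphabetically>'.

Contributions: A=21, B=35, D=35
Folded: C
Pot levels (distinct totals of non-folded players): 21, 35
Layer 1-21: 21 each from A, B, D = 21*3 = 63 chips; eligible A, B, D
Layer 22-35: 14 each from B, D = 14*2 = 28 chips; eligible B, D

Pot 1: 63 chips, eligible: A, B, D
Pot 2: 28 chips, eligible: B, D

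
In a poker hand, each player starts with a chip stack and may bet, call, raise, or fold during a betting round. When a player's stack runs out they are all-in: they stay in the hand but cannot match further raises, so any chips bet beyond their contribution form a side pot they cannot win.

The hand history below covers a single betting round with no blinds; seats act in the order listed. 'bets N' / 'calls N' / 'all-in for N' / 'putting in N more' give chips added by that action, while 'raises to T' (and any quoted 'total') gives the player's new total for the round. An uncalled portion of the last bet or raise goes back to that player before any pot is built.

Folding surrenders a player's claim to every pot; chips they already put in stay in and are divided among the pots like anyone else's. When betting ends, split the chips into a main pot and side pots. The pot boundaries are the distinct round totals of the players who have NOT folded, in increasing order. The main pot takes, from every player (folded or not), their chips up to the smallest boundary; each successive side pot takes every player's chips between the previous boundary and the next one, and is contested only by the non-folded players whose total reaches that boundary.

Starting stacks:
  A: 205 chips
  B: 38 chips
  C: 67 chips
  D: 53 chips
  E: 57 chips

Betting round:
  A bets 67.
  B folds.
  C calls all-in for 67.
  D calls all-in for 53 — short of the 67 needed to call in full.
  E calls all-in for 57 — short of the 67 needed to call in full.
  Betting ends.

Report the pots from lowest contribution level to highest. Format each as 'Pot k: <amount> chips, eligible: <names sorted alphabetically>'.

Pot 1: 212 chips, eligible: A, C, D, E
Pot 2: 12 chips, eligible: A, C, E
Pot 3: 20 chips, eligible: A, C

Derivation:
Contributions: A=67, C=67, D=53, E=57
Folded: B
Pot levels (distinct totals of non-folded players): 53, 57, 67
Layer 1-53: 53 each from A, C, D, E = 53*4 = 212 chips; eligible A, C, D, E
Layer 54-57: 4 each from A, C, E = 4*3 = 12 chips; eligible A, C, E
Layer 58-67: 10 each from A, C = 10*2 = 20 chips; eligible A, C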